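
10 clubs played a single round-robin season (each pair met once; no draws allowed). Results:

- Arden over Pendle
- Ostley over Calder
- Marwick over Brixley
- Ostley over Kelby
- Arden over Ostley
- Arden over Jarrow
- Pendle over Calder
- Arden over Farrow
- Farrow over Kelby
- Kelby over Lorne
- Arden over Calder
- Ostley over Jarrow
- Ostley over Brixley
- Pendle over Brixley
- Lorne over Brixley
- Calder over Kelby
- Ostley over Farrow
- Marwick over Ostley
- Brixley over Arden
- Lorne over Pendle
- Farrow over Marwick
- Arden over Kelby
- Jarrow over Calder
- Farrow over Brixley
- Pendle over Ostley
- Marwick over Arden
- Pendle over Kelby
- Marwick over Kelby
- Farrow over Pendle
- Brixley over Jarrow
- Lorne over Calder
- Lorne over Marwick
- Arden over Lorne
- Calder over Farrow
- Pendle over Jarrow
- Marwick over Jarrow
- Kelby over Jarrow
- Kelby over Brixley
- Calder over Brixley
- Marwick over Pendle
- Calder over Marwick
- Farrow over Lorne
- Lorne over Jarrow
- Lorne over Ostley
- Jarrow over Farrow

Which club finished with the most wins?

Arden

Win totals: Pendle 5, Lorne 6, Ostley 5, Kelby 3, Brixley 2, Arden 7, Marwick 6, Jarrow 2, Calder 4, Farrow 5.
Arden leads with 7 wins (next highest: 6).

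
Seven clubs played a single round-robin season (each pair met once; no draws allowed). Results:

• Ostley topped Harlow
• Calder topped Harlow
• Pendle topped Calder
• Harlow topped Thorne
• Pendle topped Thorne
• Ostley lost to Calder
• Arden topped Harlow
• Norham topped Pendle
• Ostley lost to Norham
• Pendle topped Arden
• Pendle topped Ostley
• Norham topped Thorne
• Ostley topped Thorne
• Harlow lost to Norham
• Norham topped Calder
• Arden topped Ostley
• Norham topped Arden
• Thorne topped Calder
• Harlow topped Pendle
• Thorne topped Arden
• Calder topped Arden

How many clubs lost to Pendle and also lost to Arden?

Pendle beat: Arden, Calder, Thorne, Ostley.
Arden beat: Harlow, Ostley.
Both beat: Ostley — 1.

1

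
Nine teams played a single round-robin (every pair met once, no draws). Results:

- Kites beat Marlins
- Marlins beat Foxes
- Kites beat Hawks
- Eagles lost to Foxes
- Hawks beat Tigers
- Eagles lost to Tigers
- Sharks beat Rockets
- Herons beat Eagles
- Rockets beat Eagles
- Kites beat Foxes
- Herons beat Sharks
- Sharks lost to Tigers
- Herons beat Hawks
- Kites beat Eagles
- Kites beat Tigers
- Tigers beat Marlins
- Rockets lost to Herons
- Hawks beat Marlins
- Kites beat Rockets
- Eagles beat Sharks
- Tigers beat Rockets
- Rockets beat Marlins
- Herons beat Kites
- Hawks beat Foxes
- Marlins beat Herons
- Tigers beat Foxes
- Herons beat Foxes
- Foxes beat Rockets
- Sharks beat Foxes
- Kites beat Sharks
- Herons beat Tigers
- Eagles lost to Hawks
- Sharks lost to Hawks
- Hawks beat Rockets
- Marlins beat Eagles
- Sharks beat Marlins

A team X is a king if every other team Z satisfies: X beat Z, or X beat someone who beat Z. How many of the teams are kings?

3

Kites reaches everyone (king).
Foxes cannot reach Kites, Herons, Tigers, Hawks in two steps.
Rockets cannot reach Kites, Tigers, Hawks in two steps.
Sharks cannot reach Kites, Tigers, Hawks in two steps.
Eagles cannot reach Kites, Herons, Tigers, Hawks in two steps.
Herons reaches everyone (king).
Tigers cannot reach Kites, Hawks in two steps.
Hawks cannot reach Kites in two steps.
Marlins reaches everyone (king).
Kings: Kites, Herons, Marlins — 3.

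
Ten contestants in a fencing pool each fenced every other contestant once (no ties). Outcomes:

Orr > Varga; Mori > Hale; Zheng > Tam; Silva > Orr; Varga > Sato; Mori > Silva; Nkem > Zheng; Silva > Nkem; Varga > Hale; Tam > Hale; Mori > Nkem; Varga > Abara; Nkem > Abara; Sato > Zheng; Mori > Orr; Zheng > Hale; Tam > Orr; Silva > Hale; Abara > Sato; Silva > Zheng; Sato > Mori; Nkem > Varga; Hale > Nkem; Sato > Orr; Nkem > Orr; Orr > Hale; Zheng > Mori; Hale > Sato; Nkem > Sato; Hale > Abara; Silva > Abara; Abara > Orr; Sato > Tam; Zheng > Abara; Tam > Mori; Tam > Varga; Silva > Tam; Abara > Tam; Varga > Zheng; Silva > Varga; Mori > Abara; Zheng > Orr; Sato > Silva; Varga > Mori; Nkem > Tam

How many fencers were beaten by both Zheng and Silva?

4

Zheng beat: Mori, Orr, Hale, Tam, Abara.
Silva beat: Varga, Orr, Nkem, Hale, Tam, Zheng, Abara.
Both beat: Orr, Hale, Tam, Abara — 4.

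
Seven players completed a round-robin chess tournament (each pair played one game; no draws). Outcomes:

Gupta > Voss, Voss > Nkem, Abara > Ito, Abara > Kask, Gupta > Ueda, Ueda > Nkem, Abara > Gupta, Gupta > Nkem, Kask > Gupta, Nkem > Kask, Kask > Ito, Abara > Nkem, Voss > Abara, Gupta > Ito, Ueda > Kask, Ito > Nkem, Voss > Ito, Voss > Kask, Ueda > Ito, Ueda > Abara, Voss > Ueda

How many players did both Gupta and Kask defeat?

Gupta beat: Voss, Ueda, Ito, Nkem.
Kask beat: Gupta, Ito.
Both beat: Ito — 1.

1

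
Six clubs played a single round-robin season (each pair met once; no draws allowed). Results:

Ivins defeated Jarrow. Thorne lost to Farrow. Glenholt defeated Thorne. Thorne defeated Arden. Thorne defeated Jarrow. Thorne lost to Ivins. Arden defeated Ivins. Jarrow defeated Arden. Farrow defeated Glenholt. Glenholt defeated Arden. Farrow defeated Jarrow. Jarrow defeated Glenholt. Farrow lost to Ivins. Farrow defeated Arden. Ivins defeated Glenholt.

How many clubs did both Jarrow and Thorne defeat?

Jarrow beat: Glenholt, Arden.
Thorne beat: Jarrow, Arden.
Both beat: Arden — 1.

1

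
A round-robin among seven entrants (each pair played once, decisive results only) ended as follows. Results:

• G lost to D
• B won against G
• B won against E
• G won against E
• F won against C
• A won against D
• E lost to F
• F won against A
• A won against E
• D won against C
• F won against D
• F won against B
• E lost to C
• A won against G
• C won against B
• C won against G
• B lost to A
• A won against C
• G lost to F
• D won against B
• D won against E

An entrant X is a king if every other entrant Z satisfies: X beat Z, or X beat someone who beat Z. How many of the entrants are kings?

1

A cannot reach F in two steps.
B cannot reach A, C, D, F in two steps.
C cannot reach A, D, F in two steps.
D cannot reach A, F in two steps.
E cannot reach A, B, C, D, F, G in two steps.
F reaches everyone (king).
G cannot reach A, B, C, D, F in two steps.
Kings: F — 1.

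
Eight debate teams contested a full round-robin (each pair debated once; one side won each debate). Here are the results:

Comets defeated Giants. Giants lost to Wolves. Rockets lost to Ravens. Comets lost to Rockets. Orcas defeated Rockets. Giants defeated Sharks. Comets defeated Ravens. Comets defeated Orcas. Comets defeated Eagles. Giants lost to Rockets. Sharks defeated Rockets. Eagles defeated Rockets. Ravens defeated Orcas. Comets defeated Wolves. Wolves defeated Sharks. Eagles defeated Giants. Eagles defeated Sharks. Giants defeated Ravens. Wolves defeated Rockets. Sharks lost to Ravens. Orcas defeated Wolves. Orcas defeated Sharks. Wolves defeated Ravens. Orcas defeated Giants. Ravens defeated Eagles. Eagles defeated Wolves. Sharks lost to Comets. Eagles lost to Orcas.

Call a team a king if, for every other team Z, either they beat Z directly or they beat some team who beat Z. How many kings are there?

5

Comets reaches everyone (king).
Orcas reaches everyone (king).
Eagles cannot reach Orcas in two steps.
Giants cannot reach Comets, Wolves in two steps.
Wolves reaches everyone (king).
Rockets reaches everyone (king).
Sharks cannot reach Orcas, Eagles, Wolves, Ravens in two steps.
Ravens reaches everyone (king).
Kings: Comets, Orcas, Wolves, Rockets, Ravens — 5.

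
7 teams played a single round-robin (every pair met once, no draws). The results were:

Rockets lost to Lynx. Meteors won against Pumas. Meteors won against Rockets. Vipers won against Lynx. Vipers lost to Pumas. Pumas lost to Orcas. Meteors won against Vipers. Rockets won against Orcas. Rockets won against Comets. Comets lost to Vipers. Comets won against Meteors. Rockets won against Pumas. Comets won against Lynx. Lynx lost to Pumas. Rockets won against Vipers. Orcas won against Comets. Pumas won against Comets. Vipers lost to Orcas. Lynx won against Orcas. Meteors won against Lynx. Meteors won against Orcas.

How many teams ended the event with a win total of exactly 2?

3

Win totals: Meteors 5, Comets 2, Lynx 2, Pumas 3, Vipers 2, Orcas 3, Rockets 4.
Exactly 2: Comets, Lynx, Vipers — 3 teams.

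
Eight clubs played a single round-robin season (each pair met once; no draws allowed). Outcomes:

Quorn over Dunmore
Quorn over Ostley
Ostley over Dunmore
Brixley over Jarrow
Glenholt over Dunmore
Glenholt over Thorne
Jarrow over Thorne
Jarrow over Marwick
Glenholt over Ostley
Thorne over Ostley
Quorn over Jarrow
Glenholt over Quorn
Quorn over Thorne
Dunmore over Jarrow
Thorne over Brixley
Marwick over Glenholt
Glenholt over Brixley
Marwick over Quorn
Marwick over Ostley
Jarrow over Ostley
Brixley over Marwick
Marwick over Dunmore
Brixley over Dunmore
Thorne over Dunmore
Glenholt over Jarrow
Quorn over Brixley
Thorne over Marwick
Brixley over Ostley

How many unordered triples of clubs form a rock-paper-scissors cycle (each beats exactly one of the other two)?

Win totals: Thorne 4, Brixley 4, Glenholt 6, Dunmore 1, Marwick 4, Ostley 1, Quorn 5, Jarrow 3.
A club with w wins dominates both others in C(w,2) triples; summing gives 6 + 6 + 15 + 0 + 6 + 0 + 10 + 3 = 46 transitive triples.
Total triples C(8,3) = 56, so cyclic triples = 56 − 46 = 10.

10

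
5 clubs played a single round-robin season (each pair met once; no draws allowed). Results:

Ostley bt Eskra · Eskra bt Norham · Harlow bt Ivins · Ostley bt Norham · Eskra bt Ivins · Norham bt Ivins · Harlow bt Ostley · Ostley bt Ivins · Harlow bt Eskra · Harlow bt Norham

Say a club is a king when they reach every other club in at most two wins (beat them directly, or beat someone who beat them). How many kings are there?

1

Eskra cannot reach Harlow, Ostley in two steps.
Harlow reaches everyone (king).
Norham cannot reach Eskra, Harlow, Ostley in two steps.
Ivins cannot reach Eskra, Harlow, Norham, Ostley in two steps.
Ostley cannot reach Harlow in two steps.
Kings: Harlow — 1.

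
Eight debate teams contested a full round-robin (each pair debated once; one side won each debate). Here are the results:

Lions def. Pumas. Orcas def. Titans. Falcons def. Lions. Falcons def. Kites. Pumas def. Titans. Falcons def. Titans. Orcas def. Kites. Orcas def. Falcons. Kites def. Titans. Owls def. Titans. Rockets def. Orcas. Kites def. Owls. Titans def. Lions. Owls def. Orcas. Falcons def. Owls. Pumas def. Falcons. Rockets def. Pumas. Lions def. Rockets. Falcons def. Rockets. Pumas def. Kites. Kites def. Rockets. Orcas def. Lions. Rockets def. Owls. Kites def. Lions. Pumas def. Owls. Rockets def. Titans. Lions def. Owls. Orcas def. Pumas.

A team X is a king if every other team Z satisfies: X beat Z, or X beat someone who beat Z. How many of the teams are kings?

Owls cannot reach Rockets in two steps.
Lions reaches everyone (king).
Kites cannot reach Falcons in two steps.
Titans cannot reach Kites, Orcas, Falcons in two steps.
Pumas reaches everyone (king).
Orcas reaches everyone (king).
Falcons reaches everyone (king).
Rockets reaches everyone (king).
Kings: Lions, Pumas, Orcas, Falcons, Rockets — 5.

5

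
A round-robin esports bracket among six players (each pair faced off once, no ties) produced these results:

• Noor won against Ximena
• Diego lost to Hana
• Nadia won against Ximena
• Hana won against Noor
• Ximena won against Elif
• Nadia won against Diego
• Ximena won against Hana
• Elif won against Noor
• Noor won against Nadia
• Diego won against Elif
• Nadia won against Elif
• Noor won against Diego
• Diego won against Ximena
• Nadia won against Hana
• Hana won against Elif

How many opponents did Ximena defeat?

2

Ximena's results: beat Hana, Elif; lost to Nadia, Diego, Noor.
That is 2 wins.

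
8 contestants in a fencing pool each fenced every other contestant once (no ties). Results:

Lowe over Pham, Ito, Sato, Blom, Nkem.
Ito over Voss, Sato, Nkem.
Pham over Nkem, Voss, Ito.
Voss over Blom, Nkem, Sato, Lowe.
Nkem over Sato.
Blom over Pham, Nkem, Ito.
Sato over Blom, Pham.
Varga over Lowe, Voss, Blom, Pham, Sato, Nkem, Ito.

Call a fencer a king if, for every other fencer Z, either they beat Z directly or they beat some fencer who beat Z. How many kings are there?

Pham cannot reach Varga in two steps.
Lowe cannot reach Varga in two steps.
Varga reaches everyone (king).
Nkem cannot reach Lowe, Varga, Ito, Voss in two steps.
Blom cannot reach Lowe, Varga in two steps.
Sato cannot reach Lowe, Varga in two steps.
Ito cannot reach Varga in two steps.
Voss cannot reach Varga in two steps.
Kings: Varga — 1.

1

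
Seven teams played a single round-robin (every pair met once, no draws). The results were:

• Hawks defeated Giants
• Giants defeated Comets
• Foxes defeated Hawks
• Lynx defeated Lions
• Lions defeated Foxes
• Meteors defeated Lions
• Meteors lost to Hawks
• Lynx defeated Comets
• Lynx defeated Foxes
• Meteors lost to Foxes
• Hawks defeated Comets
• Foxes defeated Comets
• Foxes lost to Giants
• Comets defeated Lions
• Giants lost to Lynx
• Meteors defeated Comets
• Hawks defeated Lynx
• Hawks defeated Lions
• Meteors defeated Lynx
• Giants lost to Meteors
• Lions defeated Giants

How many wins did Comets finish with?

Comets' results: beat Lions; lost to Meteors, Giants, Foxes, Lynx, Hawks.
That is 1 win.

1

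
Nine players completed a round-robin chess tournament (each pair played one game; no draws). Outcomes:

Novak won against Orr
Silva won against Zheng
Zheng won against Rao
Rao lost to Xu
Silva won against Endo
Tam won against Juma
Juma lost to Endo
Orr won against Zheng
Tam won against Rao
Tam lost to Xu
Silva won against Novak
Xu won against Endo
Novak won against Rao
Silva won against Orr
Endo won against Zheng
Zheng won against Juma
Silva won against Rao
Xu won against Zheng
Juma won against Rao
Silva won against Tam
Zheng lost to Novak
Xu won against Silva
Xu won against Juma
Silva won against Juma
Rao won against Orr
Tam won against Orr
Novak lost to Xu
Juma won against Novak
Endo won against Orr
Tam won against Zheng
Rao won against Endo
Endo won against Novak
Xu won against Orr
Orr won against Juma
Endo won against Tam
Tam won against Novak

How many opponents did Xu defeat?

Xu's results: beat Endo, Orr, Rao, Tam, Zheng, Silva, Juma, Novak; lost to no one.
That is 8 wins.

8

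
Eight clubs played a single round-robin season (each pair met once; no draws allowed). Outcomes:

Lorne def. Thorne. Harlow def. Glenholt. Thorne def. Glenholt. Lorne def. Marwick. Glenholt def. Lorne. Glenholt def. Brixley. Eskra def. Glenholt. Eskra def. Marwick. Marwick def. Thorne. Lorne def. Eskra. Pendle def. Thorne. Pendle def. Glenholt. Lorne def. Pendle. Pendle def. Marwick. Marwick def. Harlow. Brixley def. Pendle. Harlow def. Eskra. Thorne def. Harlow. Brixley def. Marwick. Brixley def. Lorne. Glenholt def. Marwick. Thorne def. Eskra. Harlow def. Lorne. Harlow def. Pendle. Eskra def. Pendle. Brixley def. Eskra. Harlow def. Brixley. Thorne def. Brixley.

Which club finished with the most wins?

Harlow

Win totals: Lorne 4, Marwick 2, Harlow 5, Glenholt 3, Eskra 3, Thorne 4, Brixley 4, Pendle 3.
Harlow leads with 5 wins (next highest: 4).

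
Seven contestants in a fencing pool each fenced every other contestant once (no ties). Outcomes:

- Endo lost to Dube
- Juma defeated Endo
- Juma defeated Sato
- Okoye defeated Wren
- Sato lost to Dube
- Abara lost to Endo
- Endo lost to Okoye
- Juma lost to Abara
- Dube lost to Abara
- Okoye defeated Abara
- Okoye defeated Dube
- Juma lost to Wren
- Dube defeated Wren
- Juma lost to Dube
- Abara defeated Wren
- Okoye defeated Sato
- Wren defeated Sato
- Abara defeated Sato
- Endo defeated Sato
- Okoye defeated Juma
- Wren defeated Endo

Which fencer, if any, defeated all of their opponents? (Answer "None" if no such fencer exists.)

Okoye

Okoye has 6 wins out of 6 opponents — a perfect record.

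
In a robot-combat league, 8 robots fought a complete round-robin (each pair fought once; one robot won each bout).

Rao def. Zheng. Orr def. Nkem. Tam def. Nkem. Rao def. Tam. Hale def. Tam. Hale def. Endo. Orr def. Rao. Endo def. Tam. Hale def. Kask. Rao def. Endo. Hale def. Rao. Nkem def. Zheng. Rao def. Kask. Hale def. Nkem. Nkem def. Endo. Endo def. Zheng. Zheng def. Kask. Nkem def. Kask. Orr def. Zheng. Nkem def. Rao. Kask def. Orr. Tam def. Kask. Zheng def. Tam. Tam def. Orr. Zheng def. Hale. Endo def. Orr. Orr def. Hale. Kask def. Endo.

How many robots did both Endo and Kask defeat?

Endo beat: Orr, Tam, Zheng.
Kask beat: Endo, Orr.
Both beat: Orr — 1.

1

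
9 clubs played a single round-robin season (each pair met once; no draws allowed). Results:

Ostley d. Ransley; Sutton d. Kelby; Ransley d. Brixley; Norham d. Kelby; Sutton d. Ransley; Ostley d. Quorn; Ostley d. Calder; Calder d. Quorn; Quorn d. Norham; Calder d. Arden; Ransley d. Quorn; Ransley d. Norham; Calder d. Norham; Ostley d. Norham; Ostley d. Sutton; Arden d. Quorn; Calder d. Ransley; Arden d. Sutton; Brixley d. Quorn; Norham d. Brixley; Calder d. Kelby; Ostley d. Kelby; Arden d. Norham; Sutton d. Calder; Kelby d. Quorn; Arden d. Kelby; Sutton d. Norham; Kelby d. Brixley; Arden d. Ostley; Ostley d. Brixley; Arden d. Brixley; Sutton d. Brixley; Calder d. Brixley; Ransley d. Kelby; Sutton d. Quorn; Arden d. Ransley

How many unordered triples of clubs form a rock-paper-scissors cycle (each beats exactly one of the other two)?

Win totals: Norham 2, Sutton 6, Kelby 2, Quorn 1, Brixley 1, Calder 6, Arden 7, Ostley 7, Ransley 4.
A club with w wins dominates both others in C(w,2) triples; summing gives 1 + 15 + 1 + 0 + 0 + 15 + 21 + 21 + 6 = 80 transitive triples.
Total triples C(9,3) = 84, so cyclic triples = 84 − 80 = 4.

4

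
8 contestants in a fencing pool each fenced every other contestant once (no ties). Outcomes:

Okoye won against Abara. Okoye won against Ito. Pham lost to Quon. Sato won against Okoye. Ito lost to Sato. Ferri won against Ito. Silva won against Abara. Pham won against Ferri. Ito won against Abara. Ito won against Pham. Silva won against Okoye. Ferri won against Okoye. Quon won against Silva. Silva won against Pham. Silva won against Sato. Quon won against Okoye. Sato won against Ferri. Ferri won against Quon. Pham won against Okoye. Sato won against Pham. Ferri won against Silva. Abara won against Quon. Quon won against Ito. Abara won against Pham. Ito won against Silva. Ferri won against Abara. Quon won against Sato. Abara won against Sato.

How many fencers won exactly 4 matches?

Win totals: Ito 3, Ferri 5, Abara 3, Sato 4, Okoye 2, Quon 5, Silva 4, Pham 2.
Exactly 4: Sato, Silva — 2 fencers.

2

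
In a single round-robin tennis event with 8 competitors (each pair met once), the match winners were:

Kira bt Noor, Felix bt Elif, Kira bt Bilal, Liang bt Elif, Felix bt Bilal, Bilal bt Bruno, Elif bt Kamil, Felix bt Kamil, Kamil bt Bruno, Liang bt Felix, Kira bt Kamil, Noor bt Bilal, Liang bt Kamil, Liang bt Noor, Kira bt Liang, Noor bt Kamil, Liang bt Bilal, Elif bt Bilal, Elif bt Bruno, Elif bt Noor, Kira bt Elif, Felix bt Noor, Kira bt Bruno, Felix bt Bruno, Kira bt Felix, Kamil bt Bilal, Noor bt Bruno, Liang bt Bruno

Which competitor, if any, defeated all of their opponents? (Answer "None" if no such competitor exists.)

Kira

Kira has 7 wins out of 7 opponents — a perfect record.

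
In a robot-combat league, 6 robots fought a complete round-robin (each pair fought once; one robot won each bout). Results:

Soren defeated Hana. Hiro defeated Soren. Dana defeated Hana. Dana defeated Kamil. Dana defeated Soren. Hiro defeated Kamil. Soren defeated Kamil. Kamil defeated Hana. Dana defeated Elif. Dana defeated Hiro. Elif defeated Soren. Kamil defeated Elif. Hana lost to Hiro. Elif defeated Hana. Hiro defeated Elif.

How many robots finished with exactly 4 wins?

1

Win totals: Elif 2, Hiro 4, Dana 5, Hana 0, Soren 2, Kamil 2.
Exactly 4: Hiro — 1 robot.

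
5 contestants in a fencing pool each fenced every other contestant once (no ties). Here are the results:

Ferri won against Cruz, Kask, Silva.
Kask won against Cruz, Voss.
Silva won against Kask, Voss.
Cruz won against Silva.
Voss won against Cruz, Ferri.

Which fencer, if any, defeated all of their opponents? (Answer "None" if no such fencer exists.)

Highest win total is Ferri with 3 (out of 4 possible).
Ferri lost to Voss, so no fencer went undefeated.

None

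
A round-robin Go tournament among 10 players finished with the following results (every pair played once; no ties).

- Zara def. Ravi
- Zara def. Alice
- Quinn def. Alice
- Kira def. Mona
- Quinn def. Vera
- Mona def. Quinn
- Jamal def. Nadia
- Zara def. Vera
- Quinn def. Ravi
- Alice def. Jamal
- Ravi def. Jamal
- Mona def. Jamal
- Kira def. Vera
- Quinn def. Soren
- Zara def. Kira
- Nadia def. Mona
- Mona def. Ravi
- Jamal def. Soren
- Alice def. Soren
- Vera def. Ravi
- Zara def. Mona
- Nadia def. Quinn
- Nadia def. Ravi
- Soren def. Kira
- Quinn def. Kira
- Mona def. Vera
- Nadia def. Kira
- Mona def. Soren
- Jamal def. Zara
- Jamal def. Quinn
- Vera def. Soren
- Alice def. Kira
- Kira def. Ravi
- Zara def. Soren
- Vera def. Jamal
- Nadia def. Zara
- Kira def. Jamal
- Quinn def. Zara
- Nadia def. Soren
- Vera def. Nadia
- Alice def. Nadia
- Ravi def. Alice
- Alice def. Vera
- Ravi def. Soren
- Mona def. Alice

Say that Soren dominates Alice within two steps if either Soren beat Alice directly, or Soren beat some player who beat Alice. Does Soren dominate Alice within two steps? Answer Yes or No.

Soren did not beat Alice directly.
Soren beat Kira, but each of them lost to Alice. No two-step path.

No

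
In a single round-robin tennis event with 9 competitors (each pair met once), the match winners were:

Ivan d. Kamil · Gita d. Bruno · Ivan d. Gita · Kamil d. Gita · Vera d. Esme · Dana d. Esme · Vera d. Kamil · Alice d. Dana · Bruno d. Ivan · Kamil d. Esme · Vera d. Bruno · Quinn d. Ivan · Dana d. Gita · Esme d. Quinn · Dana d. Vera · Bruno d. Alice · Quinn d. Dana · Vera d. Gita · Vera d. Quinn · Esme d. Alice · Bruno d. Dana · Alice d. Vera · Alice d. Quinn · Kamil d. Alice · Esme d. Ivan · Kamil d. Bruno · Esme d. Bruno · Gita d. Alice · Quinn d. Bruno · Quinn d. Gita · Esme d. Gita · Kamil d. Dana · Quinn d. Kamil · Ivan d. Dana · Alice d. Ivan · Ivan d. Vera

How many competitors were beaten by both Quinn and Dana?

1

Quinn beat: Bruno, Gita, Dana, Ivan, Kamil.
Dana beat: Vera, Gita, Esme.
Both beat: Gita — 1.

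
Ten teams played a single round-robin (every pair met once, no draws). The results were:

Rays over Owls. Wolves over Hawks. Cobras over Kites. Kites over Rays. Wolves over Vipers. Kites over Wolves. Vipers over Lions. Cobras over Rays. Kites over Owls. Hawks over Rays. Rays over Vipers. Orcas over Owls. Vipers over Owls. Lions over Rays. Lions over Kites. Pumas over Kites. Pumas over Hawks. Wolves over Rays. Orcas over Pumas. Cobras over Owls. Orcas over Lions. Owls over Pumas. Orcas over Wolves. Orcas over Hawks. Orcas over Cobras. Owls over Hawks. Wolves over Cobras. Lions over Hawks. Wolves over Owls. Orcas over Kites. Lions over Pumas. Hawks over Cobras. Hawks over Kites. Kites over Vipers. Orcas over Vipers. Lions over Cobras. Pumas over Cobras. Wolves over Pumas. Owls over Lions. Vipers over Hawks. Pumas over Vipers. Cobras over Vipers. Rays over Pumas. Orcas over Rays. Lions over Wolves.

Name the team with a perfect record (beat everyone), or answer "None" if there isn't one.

Orcas

Orcas has 9 wins out of 9 opponents — a perfect record.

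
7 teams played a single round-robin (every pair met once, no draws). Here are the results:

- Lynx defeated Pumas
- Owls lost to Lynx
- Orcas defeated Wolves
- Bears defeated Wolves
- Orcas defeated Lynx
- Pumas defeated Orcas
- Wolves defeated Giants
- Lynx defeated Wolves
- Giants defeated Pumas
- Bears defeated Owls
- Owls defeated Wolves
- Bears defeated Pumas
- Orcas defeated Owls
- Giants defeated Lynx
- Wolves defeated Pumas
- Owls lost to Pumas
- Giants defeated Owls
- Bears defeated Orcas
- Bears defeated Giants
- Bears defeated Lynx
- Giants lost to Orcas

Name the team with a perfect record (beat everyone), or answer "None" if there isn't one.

Bears

Bears has 6 wins out of 6 opponents — a perfect record.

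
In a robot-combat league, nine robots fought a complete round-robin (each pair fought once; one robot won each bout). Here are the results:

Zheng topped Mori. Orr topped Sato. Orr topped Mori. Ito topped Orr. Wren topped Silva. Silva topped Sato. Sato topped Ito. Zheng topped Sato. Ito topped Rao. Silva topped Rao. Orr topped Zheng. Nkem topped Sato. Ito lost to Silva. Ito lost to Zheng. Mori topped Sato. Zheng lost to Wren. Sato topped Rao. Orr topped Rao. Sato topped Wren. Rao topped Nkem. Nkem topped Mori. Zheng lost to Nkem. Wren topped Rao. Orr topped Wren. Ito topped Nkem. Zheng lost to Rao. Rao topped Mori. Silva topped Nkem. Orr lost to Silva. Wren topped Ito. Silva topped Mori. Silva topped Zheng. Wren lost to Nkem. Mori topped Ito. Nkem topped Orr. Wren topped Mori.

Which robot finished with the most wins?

Win totals: Rao 3, Zheng 3, Sato 3, Nkem 5, Mori 2, Wren 5, Silva 7, Orr 5, Ito 3.
Silva leads with 7 wins (next highest: 5).

Silva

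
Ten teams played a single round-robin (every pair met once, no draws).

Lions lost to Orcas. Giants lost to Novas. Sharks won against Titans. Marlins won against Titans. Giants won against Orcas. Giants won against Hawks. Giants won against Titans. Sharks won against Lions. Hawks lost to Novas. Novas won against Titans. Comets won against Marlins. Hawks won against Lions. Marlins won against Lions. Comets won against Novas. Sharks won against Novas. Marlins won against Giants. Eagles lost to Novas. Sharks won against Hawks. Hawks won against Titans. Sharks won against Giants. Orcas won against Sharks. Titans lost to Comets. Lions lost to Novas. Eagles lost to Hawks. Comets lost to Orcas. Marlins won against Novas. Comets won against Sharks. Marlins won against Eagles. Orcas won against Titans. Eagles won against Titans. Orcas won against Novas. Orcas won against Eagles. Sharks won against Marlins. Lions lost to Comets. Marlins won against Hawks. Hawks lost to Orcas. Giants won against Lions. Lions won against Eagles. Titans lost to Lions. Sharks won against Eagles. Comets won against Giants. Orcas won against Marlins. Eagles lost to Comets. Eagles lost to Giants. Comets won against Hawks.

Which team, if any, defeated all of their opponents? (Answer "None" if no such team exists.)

None

Highest win total is Orcas with 8 (out of 9 possible).
Orcas lost to Giants, so no team went undefeated.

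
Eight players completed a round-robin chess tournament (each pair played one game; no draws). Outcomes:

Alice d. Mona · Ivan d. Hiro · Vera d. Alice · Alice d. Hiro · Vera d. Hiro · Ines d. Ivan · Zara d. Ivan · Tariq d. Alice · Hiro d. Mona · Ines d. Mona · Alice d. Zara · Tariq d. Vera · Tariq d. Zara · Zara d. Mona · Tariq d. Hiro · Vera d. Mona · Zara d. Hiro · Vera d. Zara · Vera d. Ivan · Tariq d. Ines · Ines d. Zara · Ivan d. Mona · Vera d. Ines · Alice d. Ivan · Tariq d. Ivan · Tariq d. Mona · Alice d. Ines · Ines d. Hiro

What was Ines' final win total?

4

Ines' results: beat Hiro, Ivan, Mona, Zara; lost to Tariq, Vera, Alice.
That is 4 wins.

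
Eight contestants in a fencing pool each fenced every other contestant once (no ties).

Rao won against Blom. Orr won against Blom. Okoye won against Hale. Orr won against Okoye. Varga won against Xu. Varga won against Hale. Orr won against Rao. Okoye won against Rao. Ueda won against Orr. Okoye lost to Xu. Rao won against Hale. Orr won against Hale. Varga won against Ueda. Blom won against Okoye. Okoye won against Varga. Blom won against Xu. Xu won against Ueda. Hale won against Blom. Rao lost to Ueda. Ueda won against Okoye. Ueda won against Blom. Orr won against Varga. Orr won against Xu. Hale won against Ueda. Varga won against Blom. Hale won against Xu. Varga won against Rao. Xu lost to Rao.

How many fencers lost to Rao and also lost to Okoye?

1

Rao beat: Hale, Blom, Xu.
Okoye beat: Hale, Varga, Rao.
Both beat: Hale — 1.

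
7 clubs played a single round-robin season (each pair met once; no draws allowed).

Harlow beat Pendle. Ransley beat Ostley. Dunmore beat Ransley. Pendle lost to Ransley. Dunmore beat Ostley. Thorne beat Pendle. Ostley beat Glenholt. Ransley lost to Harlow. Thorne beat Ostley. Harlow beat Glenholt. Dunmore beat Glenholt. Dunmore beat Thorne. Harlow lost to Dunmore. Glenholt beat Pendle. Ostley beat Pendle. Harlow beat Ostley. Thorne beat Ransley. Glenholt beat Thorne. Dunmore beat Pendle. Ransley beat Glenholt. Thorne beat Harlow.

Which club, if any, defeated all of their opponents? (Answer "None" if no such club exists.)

Dunmore

Dunmore has 6 wins out of 6 opponents — a perfect record.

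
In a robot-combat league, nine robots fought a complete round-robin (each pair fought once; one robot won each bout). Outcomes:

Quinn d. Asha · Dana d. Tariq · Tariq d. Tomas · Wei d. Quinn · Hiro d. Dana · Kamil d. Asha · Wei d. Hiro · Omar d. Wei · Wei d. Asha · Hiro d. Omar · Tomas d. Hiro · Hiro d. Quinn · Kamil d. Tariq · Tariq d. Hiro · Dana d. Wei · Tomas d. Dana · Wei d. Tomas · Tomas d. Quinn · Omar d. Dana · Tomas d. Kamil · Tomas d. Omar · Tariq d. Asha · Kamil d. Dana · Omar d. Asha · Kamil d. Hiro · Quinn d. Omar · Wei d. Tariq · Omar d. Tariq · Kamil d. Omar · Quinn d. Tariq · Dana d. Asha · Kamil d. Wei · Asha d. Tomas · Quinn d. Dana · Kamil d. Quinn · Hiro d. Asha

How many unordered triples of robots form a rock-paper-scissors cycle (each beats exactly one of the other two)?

19

Win totals: Wei 5, Tomas 5, Asha 1, Omar 4, Quinn 4, Tariq 3, Kamil 7, Dana 3, Hiro 4.
A robot with w wins dominates both others in C(w,2) triples; summing gives 10 + 10 + 0 + 6 + 6 + 3 + 21 + 3 + 6 = 65 transitive triples.
Total triples C(9,3) = 84, so cyclic triples = 84 − 65 = 19.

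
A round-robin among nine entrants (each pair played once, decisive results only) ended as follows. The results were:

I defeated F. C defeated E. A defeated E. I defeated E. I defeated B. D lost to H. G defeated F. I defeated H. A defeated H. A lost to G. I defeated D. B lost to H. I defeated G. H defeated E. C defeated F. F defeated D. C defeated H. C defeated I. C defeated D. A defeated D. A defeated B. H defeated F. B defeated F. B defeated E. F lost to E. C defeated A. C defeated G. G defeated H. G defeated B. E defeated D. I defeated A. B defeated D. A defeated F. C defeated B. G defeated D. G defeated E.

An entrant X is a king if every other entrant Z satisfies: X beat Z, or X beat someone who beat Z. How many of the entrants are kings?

A cannot reach C, G, I in two steps.
B cannot reach A, C, G, H, I in two steps.
C reaches everyone (king).
D cannot reach A, B, C, E, F, G, H, I in two steps.
E cannot reach A, B, C, G, H, I in two steps.
F cannot reach A, B, C, E, G, H, I in two steps.
G cannot reach C, I in two steps.
H cannot reach A, C, G, I in two steps.
I cannot reach C in two steps.
Kings: C — 1.

1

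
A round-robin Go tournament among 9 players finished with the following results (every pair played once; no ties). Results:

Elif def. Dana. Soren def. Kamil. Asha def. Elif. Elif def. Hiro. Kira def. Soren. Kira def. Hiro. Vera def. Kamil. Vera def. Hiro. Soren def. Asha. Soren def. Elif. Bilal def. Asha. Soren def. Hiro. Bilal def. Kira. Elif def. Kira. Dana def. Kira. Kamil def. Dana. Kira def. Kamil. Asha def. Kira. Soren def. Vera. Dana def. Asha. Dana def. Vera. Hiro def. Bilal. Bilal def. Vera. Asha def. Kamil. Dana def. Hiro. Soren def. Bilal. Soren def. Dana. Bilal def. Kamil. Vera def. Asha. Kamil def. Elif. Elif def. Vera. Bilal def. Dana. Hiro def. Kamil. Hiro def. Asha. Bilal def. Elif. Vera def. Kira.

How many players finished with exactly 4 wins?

3

Win totals: Asha 3, Hiro 3, Elif 4, Kira 3, Soren 7, Dana 4, Kamil 2, Vera 4, Bilal 6.
Exactly 4: Elif, Dana, Vera — 3 players.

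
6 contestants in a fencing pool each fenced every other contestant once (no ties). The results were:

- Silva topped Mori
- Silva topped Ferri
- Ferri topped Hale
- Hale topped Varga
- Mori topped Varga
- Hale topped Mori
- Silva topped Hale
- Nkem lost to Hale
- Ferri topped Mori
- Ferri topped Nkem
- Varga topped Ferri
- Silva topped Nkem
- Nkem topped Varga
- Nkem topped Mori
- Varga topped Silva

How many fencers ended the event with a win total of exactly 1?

Win totals: Varga 2, Hale 3, Ferri 3, Mori 1, Silva 4, Nkem 2.
Exactly 1: Mori — 1 fencer.

1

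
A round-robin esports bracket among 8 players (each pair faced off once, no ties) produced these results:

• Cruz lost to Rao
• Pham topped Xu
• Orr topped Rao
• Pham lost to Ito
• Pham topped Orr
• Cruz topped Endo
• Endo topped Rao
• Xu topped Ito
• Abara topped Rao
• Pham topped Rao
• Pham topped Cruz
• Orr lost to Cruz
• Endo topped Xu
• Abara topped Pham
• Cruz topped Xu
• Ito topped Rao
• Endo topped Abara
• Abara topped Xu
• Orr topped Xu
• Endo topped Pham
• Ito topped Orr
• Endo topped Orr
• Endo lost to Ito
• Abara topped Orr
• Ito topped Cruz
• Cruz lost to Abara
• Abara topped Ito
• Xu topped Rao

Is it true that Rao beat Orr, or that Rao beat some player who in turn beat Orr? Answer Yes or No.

Rao did not beat Orr directly.
Rao beat Cruz. Of those, Cruz beat Orr.

Yes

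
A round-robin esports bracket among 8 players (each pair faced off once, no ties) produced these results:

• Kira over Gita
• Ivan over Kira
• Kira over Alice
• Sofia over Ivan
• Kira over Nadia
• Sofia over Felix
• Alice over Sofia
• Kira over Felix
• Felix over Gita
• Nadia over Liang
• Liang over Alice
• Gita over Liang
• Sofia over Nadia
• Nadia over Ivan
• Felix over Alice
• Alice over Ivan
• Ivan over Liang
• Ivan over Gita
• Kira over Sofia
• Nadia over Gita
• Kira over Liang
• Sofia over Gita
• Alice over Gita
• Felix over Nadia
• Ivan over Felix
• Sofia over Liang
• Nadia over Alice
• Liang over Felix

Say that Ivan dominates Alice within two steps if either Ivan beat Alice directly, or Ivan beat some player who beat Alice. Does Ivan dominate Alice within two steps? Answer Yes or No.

Yes

Ivan did not beat Alice directly.
Ivan beat Gita, Liang, Felix, Kira. Of those, Liang beat Alice.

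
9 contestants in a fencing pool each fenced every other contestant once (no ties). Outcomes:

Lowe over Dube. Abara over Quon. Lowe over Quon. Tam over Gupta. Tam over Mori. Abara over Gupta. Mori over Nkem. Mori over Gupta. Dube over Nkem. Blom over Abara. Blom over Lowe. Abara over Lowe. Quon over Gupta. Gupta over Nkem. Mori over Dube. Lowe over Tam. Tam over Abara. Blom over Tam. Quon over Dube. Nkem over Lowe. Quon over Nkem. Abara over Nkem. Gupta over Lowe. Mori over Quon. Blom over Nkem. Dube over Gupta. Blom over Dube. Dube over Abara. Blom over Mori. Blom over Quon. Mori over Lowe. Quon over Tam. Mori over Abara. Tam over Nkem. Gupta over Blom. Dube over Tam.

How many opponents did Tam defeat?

4

Tam's results: beat Nkem, Abara, Gupta, Mori; lost to Dube, Blom, Lowe, Quon.
That is 4 wins.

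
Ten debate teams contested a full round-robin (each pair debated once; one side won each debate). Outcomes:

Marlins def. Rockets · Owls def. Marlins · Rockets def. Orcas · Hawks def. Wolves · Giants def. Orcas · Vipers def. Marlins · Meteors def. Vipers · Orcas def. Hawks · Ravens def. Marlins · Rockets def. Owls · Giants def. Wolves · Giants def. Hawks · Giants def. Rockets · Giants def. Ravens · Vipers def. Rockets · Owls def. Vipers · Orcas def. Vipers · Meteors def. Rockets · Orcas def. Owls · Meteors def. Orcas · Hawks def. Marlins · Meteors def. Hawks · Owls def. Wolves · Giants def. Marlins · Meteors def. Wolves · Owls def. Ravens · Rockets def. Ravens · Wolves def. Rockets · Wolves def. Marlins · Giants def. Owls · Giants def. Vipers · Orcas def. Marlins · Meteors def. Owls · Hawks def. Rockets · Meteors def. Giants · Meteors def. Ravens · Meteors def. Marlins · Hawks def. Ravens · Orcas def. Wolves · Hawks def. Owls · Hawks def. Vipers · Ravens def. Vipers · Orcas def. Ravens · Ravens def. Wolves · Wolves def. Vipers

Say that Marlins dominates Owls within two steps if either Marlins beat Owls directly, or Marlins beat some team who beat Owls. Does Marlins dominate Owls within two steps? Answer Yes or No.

Marlins did not beat Owls directly.
Marlins beat Rockets. Of those, Rockets beat Owls.

Yes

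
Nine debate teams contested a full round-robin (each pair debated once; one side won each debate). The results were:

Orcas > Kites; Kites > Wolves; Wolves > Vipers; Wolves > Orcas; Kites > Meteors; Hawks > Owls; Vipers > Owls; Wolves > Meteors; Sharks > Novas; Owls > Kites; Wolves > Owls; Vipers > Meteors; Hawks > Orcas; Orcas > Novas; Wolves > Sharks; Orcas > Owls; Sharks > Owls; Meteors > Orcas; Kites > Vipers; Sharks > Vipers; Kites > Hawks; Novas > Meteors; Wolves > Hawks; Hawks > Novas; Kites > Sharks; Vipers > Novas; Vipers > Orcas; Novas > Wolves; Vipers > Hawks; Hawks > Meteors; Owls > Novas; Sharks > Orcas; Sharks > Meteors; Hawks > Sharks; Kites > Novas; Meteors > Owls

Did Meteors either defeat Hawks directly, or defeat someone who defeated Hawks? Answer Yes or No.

No

Meteors did not beat Hawks directly.
Meteors beat Owls, Orcas, but each of them lost to Hawks. No two-step path.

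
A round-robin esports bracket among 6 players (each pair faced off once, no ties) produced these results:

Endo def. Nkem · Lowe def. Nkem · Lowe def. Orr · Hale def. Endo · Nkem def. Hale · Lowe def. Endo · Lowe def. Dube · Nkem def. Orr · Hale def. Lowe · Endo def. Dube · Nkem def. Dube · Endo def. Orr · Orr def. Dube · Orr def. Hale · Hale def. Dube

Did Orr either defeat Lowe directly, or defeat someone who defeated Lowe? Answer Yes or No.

Yes

Orr did not beat Lowe directly.
Orr beat Hale, Dube. Of those, Hale beat Lowe.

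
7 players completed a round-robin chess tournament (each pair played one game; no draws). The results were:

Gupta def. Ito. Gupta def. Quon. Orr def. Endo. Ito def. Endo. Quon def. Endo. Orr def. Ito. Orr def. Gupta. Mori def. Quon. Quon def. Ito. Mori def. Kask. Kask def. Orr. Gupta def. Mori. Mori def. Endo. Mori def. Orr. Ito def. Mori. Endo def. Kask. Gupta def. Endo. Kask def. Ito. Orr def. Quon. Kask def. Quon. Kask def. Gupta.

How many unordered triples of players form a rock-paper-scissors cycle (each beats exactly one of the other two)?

Win totals: Mori 4, Gupta 4, Endo 1, Kask 4, Orr 4, Quon 2, Ito 2.
A player with w wins dominates both others in C(w,2) triples; summing gives 6 + 6 + 0 + 6 + 6 + 1 + 1 = 26 transitive triples.
Total triples C(7,3) = 35, so cyclic triples = 35 − 26 = 9.

9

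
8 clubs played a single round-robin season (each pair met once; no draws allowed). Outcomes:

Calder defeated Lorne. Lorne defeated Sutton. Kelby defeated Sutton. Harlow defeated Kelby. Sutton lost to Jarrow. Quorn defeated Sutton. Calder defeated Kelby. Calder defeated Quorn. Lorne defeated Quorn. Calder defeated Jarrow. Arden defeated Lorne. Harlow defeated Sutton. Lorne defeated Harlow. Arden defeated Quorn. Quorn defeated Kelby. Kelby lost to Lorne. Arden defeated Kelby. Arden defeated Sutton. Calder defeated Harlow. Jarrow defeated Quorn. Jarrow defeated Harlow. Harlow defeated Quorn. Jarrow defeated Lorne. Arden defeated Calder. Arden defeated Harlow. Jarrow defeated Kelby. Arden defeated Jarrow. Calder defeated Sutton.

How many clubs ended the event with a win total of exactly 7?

Win totals: Jarrow 5, Sutton 0, Harlow 3, Kelby 1, Quorn 2, Arden 7, Lorne 4, Calder 6.
Exactly 7: Arden — 1 club.

1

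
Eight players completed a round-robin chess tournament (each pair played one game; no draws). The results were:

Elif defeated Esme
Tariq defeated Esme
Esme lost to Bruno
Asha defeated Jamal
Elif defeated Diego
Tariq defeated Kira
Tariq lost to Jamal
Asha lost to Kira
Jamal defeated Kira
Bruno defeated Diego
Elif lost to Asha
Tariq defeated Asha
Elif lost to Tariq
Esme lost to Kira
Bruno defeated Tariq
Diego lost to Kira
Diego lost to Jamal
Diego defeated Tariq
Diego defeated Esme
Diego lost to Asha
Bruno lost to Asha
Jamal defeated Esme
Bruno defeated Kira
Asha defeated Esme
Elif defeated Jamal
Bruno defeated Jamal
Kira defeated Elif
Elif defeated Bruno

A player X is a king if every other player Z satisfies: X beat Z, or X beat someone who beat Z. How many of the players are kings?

4

Diego cannot reach Bruno, Jamal in two steps.
Bruno reaches everyone (king).
Asha reaches everyone (king).
Esme cannot reach Diego, Bruno, Asha, Tariq, Kira, Elif, Jamal in two steps.
Tariq reaches everyone (king).
Kira reaches everyone (king).
Elif cannot reach Asha in two steps.
Jamal cannot reach Bruno in two steps.
Kings: Bruno, Asha, Tariq, Kira — 4.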